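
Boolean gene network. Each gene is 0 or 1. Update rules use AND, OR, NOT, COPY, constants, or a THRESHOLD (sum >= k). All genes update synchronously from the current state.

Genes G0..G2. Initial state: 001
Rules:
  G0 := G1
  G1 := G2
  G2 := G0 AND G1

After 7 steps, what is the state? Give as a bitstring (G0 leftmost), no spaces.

Step 1: G0=G1=0 G1=G2=1 G2=G0&G1=0&0=0 -> 010
Step 2: G0=G1=1 G1=G2=0 G2=G0&G1=0&1=0 -> 100
Step 3: G0=G1=0 G1=G2=0 G2=G0&G1=1&0=0 -> 000
Step 4: G0=G1=0 G1=G2=0 G2=G0&G1=0&0=0 -> 000
Step 5: G0=G1=0 G1=G2=0 G2=G0&G1=0&0=0 -> 000
Step 6: G0=G1=0 G1=G2=0 G2=G0&G1=0&0=0 -> 000
Step 7: G0=G1=0 G1=G2=0 G2=G0&G1=0&0=0 -> 000

000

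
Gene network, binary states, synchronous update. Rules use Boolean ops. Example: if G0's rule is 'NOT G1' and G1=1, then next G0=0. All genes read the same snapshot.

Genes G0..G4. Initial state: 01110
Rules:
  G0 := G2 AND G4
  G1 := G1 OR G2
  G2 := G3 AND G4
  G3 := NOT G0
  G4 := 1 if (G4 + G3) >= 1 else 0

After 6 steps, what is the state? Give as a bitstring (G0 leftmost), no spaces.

Step 1: G0=G2&G4=1&0=0 G1=G1|G2=1|1=1 G2=G3&G4=1&0=0 G3=NOT G0=NOT 0=1 G4=(0+1>=1)=1 -> 01011
Step 2: G0=G2&G4=0&1=0 G1=G1|G2=1|0=1 G2=G3&G4=1&1=1 G3=NOT G0=NOT 0=1 G4=(1+1>=1)=1 -> 01111
Step 3: G0=G2&G4=1&1=1 G1=G1|G2=1|1=1 G2=G3&G4=1&1=1 G3=NOT G0=NOT 0=1 G4=(1+1>=1)=1 -> 11111
Step 4: G0=G2&G4=1&1=1 G1=G1|G2=1|1=1 G2=G3&G4=1&1=1 G3=NOT G0=NOT 1=0 G4=(1+1>=1)=1 -> 11101
Step 5: G0=G2&G4=1&1=1 G1=G1|G2=1|1=1 G2=G3&G4=0&1=0 G3=NOT G0=NOT 1=0 G4=(1+0>=1)=1 -> 11001
Step 6: G0=G2&G4=0&1=0 G1=G1|G2=1|0=1 G2=G3&G4=0&1=0 G3=NOT G0=NOT 1=0 G4=(1+0>=1)=1 -> 01001

01001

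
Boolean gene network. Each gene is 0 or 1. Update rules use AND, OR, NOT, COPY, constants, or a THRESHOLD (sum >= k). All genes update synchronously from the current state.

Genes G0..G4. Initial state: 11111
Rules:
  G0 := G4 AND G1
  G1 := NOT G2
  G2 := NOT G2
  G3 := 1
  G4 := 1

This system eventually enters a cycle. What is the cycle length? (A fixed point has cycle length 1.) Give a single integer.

Answer: 2

Derivation:
Step 0: 11111
Step 1: G0=G4&G1=1&1=1 G1=NOT G2=NOT 1=0 G2=NOT G2=NOT 1=0 G3=1(const) G4=1(const) -> 10011
Step 2: G0=G4&G1=1&0=0 G1=NOT G2=NOT 0=1 G2=NOT G2=NOT 0=1 G3=1(const) G4=1(const) -> 01111
Step 3: G0=G4&G1=1&1=1 G1=NOT G2=NOT 1=0 G2=NOT G2=NOT 1=0 G3=1(const) G4=1(const) -> 10011
State from step 3 equals state from step 1 -> cycle length 2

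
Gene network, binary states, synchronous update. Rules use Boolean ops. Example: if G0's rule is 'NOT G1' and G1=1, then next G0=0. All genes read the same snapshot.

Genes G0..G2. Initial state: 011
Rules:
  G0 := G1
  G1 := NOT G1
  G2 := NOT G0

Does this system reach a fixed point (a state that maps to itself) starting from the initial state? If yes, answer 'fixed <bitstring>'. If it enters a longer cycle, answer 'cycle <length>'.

Answer: cycle 2

Derivation:
Step 0: 011
Step 1: G0=G1=1 G1=NOT G1=NOT 1=0 G2=NOT G0=NOT 0=1 -> 101
Step 2: G0=G1=0 G1=NOT G1=NOT 0=1 G2=NOT G0=NOT 1=0 -> 010
Step 3: G0=G1=1 G1=NOT G1=NOT 1=0 G2=NOT G0=NOT 0=1 -> 101
Cycle of length 2 starting at step 1 -> no fixed point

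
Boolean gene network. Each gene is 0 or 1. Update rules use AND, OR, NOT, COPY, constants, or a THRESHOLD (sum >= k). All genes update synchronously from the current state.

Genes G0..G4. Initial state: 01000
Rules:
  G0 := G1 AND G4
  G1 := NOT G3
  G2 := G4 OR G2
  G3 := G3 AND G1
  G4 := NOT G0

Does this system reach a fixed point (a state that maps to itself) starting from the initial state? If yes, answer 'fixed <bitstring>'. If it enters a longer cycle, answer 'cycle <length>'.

Step 0: 01000
Step 1: G0=G1&G4=1&0=0 G1=NOT G3=NOT 0=1 G2=G4|G2=0|0=0 G3=G3&G1=0&1=0 G4=NOT G0=NOT 0=1 -> 01001
Step 2: G0=G1&G4=1&1=1 G1=NOT G3=NOT 0=1 G2=G4|G2=1|0=1 G3=G3&G1=0&1=0 G4=NOT G0=NOT 0=1 -> 11101
Step 3: G0=G1&G4=1&1=1 G1=NOT G3=NOT 0=1 G2=G4|G2=1|1=1 G3=G3&G1=0&1=0 G4=NOT G0=NOT 1=0 -> 11100
Step 4: G0=G1&G4=1&0=0 G1=NOT G3=NOT 0=1 G2=G4|G2=0|1=1 G3=G3&G1=0&1=0 G4=NOT G0=NOT 1=0 -> 01100
Step 5: G0=G1&G4=1&0=0 G1=NOT G3=NOT 0=1 G2=G4|G2=0|1=1 G3=G3&G1=0&1=0 G4=NOT G0=NOT 0=1 -> 01101
Step 6: G0=G1&G4=1&1=1 G1=NOT G3=NOT 0=1 G2=G4|G2=1|1=1 G3=G3&G1=0&1=0 G4=NOT G0=NOT 0=1 -> 11101
Cycle of length 4 starting at step 2 -> no fixed point

Answer: cycle 4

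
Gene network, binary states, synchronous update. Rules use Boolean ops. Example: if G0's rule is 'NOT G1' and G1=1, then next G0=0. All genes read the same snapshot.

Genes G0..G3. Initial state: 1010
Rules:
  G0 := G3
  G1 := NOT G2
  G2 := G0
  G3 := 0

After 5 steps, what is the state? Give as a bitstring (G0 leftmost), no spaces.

Step 1: G0=G3=0 G1=NOT G2=NOT 1=0 G2=G0=1 G3=0(const) -> 0010
Step 2: G0=G3=0 G1=NOT G2=NOT 1=0 G2=G0=0 G3=0(const) -> 0000
Step 3: G0=G3=0 G1=NOT G2=NOT 0=1 G2=G0=0 G3=0(const) -> 0100
Step 4: G0=G3=0 G1=NOT G2=NOT 0=1 G2=G0=0 G3=0(const) -> 0100
Step 5: G0=G3=0 G1=NOT G2=NOT 0=1 G2=G0=0 G3=0(const) -> 0100

0100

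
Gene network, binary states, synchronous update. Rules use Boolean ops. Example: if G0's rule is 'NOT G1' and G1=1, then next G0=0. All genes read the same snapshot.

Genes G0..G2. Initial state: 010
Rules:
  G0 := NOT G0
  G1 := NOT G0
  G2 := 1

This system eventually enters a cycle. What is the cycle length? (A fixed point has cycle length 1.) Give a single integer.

Step 0: 010
Step 1: G0=NOT G0=NOT 0=1 G1=NOT G0=NOT 0=1 G2=1(const) -> 111
Step 2: G0=NOT G0=NOT 1=0 G1=NOT G0=NOT 1=0 G2=1(const) -> 001
Step 3: G0=NOT G0=NOT 0=1 G1=NOT G0=NOT 0=1 G2=1(const) -> 111
State from step 3 equals state from step 1 -> cycle length 2

Answer: 2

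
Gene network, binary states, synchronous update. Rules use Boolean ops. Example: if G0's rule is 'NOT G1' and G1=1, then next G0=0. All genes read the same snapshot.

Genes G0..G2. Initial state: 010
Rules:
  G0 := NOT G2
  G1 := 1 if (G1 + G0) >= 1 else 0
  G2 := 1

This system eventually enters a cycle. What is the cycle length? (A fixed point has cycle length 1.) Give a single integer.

Step 0: 010
Step 1: G0=NOT G2=NOT 0=1 G1=(1+0>=1)=1 G2=1(const) -> 111
Step 2: G0=NOT G2=NOT 1=0 G1=(1+1>=1)=1 G2=1(const) -> 011
Step 3: G0=NOT G2=NOT 1=0 G1=(1+0>=1)=1 G2=1(const) -> 011
State from step 3 equals state from step 2 -> cycle length 1

Answer: 1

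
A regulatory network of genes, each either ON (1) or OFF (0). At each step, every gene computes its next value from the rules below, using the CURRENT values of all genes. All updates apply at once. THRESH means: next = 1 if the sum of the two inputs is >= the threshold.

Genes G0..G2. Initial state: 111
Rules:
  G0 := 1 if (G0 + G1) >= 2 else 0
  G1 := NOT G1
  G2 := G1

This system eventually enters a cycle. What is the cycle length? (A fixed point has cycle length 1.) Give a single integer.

Answer: 2

Derivation:
Step 0: 111
Step 1: G0=(1+1>=2)=1 G1=NOT G1=NOT 1=0 G2=G1=1 -> 101
Step 2: G0=(1+0>=2)=0 G1=NOT G1=NOT 0=1 G2=G1=0 -> 010
Step 3: G0=(0+1>=2)=0 G1=NOT G1=NOT 1=0 G2=G1=1 -> 001
Step 4: G0=(0+0>=2)=0 G1=NOT G1=NOT 0=1 G2=G1=0 -> 010
State from step 4 equals state from step 2 -> cycle length 2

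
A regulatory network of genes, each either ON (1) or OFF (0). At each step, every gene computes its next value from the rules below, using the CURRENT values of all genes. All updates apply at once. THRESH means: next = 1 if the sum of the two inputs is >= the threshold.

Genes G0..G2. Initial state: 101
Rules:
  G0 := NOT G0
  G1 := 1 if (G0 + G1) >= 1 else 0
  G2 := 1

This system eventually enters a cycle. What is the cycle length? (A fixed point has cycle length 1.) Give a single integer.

Step 0: 101
Step 1: G0=NOT G0=NOT 1=0 G1=(1+0>=1)=1 G2=1(const) -> 011
Step 2: G0=NOT G0=NOT 0=1 G1=(0+1>=1)=1 G2=1(const) -> 111
Step 3: G0=NOT G0=NOT 1=0 G1=(1+1>=1)=1 G2=1(const) -> 011
State from step 3 equals state from step 1 -> cycle length 2

Answer: 2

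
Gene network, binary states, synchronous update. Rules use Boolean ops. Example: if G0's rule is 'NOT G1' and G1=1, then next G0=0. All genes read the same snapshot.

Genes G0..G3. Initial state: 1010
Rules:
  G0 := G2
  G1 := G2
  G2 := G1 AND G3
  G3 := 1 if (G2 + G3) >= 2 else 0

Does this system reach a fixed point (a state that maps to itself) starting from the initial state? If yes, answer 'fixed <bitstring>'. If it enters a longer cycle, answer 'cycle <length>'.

Step 0: 1010
Step 1: G0=G2=1 G1=G2=1 G2=G1&G3=0&0=0 G3=(1+0>=2)=0 -> 1100
Step 2: G0=G2=0 G1=G2=0 G2=G1&G3=1&0=0 G3=(0+0>=2)=0 -> 0000
Step 3: G0=G2=0 G1=G2=0 G2=G1&G3=0&0=0 G3=(0+0>=2)=0 -> 0000
Fixed point reached at step 2: 0000

Answer: fixed 0000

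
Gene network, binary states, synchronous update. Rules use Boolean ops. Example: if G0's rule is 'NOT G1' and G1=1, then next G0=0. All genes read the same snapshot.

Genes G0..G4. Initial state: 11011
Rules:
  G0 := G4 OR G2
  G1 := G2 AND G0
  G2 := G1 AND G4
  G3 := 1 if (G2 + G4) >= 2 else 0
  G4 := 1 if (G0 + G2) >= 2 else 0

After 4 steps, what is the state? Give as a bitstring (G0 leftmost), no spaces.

Step 1: G0=G4|G2=1|0=1 G1=G2&G0=0&1=0 G2=G1&G4=1&1=1 G3=(0+1>=2)=0 G4=(1+0>=2)=0 -> 10100
Step 2: G0=G4|G2=0|1=1 G1=G2&G0=1&1=1 G2=G1&G4=0&0=0 G3=(1+0>=2)=0 G4=(1+1>=2)=1 -> 11001
Step 3: G0=G4|G2=1|0=1 G1=G2&G0=0&1=0 G2=G1&G4=1&1=1 G3=(0+1>=2)=0 G4=(1+0>=2)=0 -> 10100
Step 4: G0=G4|G2=0|1=1 G1=G2&G0=1&1=1 G2=G1&G4=0&0=0 G3=(1+0>=2)=0 G4=(1+1>=2)=1 -> 11001

11001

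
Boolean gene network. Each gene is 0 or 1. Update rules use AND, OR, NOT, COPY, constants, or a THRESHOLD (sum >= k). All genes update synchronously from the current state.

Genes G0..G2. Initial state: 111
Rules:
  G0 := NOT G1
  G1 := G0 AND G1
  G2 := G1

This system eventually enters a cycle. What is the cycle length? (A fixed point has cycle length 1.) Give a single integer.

Step 0: 111
Step 1: G0=NOT G1=NOT 1=0 G1=G0&G1=1&1=1 G2=G1=1 -> 011
Step 2: G0=NOT G1=NOT 1=0 G1=G0&G1=0&1=0 G2=G1=1 -> 001
Step 3: G0=NOT G1=NOT 0=1 G1=G0&G1=0&0=0 G2=G1=0 -> 100
Step 4: G0=NOT G1=NOT 0=1 G1=G0&G1=1&0=0 G2=G1=0 -> 100
State from step 4 equals state from step 3 -> cycle length 1

Answer: 1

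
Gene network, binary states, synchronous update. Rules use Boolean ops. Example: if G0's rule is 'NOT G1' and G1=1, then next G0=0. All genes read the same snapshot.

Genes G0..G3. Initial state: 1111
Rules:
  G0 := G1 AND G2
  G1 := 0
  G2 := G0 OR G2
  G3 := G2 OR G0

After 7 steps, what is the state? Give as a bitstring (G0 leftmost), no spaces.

Step 1: G0=G1&G2=1&1=1 G1=0(const) G2=G0|G2=1|1=1 G3=G2|G0=1|1=1 -> 1011
Step 2: G0=G1&G2=0&1=0 G1=0(const) G2=G0|G2=1|1=1 G3=G2|G0=1|1=1 -> 0011
Step 3: G0=G1&G2=0&1=0 G1=0(const) G2=G0|G2=0|1=1 G3=G2|G0=1|0=1 -> 0011
Step 4: G0=G1&G2=0&1=0 G1=0(const) G2=G0|G2=0|1=1 G3=G2|G0=1|0=1 -> 0011
Step 5: G0=G1&G2=0&1=0 G1=0(const) G2=G0|G2=0|1=1 G3=G2|G0=1|0=1 -> 0011
Step 6: G0=G1&G2=0&1=0 G1=0(const) G2=G0|G2=0|1=1 G3=G2|G0=1|0=1 -> 0011
Step 7: G0=G1&G2=0&1=0 G1=0(const) G2=G0|G2=0|1=1 G3=G2|G0=1|0=1 -> 0011

0011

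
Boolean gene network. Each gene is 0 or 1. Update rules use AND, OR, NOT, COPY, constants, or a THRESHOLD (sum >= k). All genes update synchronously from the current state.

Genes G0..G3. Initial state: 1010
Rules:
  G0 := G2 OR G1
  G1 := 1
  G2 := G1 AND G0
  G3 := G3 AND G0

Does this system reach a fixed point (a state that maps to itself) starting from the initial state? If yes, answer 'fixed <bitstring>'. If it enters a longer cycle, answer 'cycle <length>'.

Step 0: 1010
Step 1: G0=G2|G1=1|0=1 G1=1(const) G2=G1&G0=0&1=0 G3=G3&G0=0&1=0 -> 1100
Step 2: G0=G2|G1=0|1=1 G1=1(const) G2=G1&G0=1&1=1 G3=G3&G0=0&1=0 -> 1110
Step 3: G0=G2|G1=1|1=1 G1=1(const) G2=G1&G0=1&1=1 G3=G3&G0=0&1=0 -> 1110
Fixed point reached at step 2: 1110

Answer: fixed 1110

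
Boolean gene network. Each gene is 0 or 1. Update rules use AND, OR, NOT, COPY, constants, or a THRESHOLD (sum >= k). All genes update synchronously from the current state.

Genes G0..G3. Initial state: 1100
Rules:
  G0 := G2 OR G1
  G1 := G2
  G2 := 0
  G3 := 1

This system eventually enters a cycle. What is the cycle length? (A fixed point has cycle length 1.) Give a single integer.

Step 0: 1100
Step 1: G0=G2|G1=0|1=1 G1=G2=0 G2=0(const) G3=1(const) -> 1001
Step 2: G0=G2|G1=0|0=0 G1=G2=0 G2=0(const) G3=1(const) -> 0001
Step 3: G0=G2|G1=0|0=0 G1=G2=0 G2=0(const) G3=1(const) -> 0001
State from step 3 equals state from step 2 -> cycle length 1

Answer: 1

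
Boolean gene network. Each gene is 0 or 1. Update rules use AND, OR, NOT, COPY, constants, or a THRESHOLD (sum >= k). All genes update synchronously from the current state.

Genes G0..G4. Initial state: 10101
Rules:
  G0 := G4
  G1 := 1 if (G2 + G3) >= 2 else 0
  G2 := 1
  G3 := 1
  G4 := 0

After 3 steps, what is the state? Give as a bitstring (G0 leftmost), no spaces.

Step 1: G0=G4=1 G1=(1+0>=2)=0 G2=1(const) G3=1(const) G4=0(const) -> 10110
Step 2: G0=G4=0 G1=(1+1>=2)=1 G2=1(const) G3=1(const) G4=0(const) -> 01110
Step 3: G0=G4=0 G1=(1+1>=2)=1 G2=1(const) G3=1(const) G4=0(const) -> 01110

01110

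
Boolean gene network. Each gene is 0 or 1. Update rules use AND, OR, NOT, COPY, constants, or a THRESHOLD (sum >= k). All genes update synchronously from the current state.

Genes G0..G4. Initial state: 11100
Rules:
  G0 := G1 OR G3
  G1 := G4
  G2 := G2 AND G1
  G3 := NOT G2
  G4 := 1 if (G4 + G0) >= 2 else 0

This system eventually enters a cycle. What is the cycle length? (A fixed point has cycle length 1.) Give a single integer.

Answer: 1

Derivation:
Step 0: 11100
Step 1: G0=G1|G3=1|0=1 G1=G4=0 G2=G2&G1=1&1=1 G3=NOT G2=NOT 1=0 G4=(0+1>=2)=0 -> 10100
Step 2: G0=G1|G3=0|0=0 G1=G4=0 G2=G2&G1=1&0=0 G3=NOT G2=NOT 1=0 G4=(0+1>=2)=0 -> 00000
Step 3: G0=G1|G3=0|0=0 G1=G4=0 G2=G2&G1=0&0=0 G3=NOT G2=NOT 0=1 G4=(0+0>=2)=0 -> 00010
Step 4: G0=G1|G3=0|1=1 G1=G4=0 G2=G2&G1=0&0=0 G3=NOT G2=NOT 0=1 G4=(0+0>=2)=0 -> 10010
Step 5: G0=G1|G3=0|1=1 G1=G4=0 G2=G2&G1=0&0=0 G3=NOT G2=NOT 0=1 G4=(0+1>=2)=0 -> 10010
State from step 5 equals state from step 4 -> cycle length 1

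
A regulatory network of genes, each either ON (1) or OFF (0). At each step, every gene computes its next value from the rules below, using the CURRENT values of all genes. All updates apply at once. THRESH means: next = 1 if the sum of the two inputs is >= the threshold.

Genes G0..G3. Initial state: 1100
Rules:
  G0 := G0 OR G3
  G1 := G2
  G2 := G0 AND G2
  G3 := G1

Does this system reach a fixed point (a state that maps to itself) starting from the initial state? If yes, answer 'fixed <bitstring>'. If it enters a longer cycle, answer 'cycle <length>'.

Answer: fixed 1000

Derivation:
Step 0: 1100
Step 1: G0=G0|G3=1|0=1 G1=G2=0 G2=G0&G2=1&0=0 G3=G1=1 -> 1001
Step 2: G0=G0|G3=1|1=1 G1=G2=0 G2=G0&G2=1&0=0 G3=G1=0 -> 1000
Step 3: G0=G0|G3=1|0=1 G1=G2=0 G2=G0&G2=1&0=0 G3=G1=0 -> 1000
Fixed point reached at step 2: 1000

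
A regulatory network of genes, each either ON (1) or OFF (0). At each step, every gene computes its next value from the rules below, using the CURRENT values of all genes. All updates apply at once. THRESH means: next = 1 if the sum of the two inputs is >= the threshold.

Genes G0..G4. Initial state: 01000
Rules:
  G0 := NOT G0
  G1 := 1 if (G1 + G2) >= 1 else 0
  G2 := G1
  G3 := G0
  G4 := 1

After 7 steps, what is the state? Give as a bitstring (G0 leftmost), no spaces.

Step 1: G0=NOT G0=NOT 0=1 G1=(1+0>=1)=1 G2=G1=1 G3=G0=0 G4=1(const) -> 11101
Step 2: G0=NOT G0=NOT 1=0 G1=(1+1>=1)=1 G2=G1=1 G3=G0=1 G4=1(const) -> 01111
Step 3: G0=NOT G0=NOT 0=1 G1=(1+1>=1)=1 G2=G1=1 G3=G0=0 G4=1(const) -> 11101
Step 4: G0=NOT G0=NOT 1=0 G1=(1+1>=1)=1 G2=G1=1 G3=G0=1 G4=1(const) -> 01111
Step 5: G0=NOT G0=NOT 0=1 G1=(1+1>=1)=1 G2=G1=1 G3=G0=0 G4=1(const) -> 11101
Step 6: G0=NOT G0=NOT 1=0 G1=(1+1>=1)=1 G2=G1=1 G3=G0=1 G4=1(const) -> 01111
Step 7: G0=NOT G0=NOT 0=1 G1=(1+1>=1)=1 G2=G1=1 G3=G0=0 G4=1(const) -> 11101

11101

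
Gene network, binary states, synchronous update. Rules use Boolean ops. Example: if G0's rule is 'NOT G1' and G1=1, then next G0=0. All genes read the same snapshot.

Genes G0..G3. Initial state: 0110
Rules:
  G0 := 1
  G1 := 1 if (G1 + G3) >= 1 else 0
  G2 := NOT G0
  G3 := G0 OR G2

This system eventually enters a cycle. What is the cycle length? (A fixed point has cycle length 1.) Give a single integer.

Step 0: 0110
Step 1: G0=1(const) G1=(1+0>=1)=1 G2=NOT G0=NOT 0=1 G3=G0|G2=0|1=1 -> 1111
Step 2: G0=1(const) G1=(1+1>=1)=1 G2=NOT G0=NOT 1=0 G3=G0|G2=1|1=1 -> 1101
Step 3: G0=1(const) G1=(1+1>=1)=1 G2=NOT G0=NOT 1=0 G3=G0|G2=1|0=1 -> 1101
State from step 3 equals state from step 2 -> cycle length 1

Answer: 1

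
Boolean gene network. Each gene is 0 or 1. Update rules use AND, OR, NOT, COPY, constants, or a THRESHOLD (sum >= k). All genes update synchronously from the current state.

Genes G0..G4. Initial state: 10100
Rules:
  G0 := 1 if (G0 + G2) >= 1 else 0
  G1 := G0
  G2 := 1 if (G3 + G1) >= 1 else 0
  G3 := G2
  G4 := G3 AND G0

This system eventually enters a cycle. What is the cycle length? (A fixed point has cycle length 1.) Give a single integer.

Step 0: 10100
Step 1: G0=(1+1>=1)=1 G1=G0=1 G2=(0+0>=1)=0 G3=G2=1 G4=G3&G0=0&1=0 -> 11010
Step 2: G0=(1+0>=1)=1 G1=G0=1 G2=(1+1>=1)=1 G3=G2=0 G4=G3&G0=1&1=1 -> 11101
Step 3: G0=(1+1>=1)=1 G1=G0=1 G2=(0+1>=1)=1 G3=G2=1 G4=G3&G0=0&1=0 -> 11110
Step 4: G0=(1+1>=1)=1 G1=G0=1 G2=(1+1>=1)=1 G3=G2=1 G4=G3&G0=1&1=1 -> 11111
Step 5: G0=(1+1>=1)=1 G1=G0=1 G2=(1+1>=1)=1 G3=G2=1 G4=G3&G0=1&1=1 -> 11111
State from step 5 equals state from step 4 -> cycle length 1

Answer: 1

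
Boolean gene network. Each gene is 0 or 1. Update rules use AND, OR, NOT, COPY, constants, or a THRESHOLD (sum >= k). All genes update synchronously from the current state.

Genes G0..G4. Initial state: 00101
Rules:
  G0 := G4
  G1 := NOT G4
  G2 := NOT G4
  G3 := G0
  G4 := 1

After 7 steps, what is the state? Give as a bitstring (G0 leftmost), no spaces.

Step 1: G0=G4=1 G1=NOT G4=NOT 1=0 G2=NOT G4=NOT 1=0 G3=G0=0 G4=1(const) -> 10001
Step 2: G0=G4=1 G1=NOT G4=NOT 1=0 G2=NOT G4=NOT 1=0 G3=G0=1 G4=1(const) -> 10011
Step 3: G0=G4=1 G1=NOT G4=NOT 1=0 G2=NOT G4=NOT 1=0 G3=G0=1 G4=1(const) -> 10011
Step 4: G0=G4=1 G1=NOT G4=NOT 1=0 G2=NOT G4=NOT 1=0 G3=G0=1 G4=1(const) -> 10011
Step 5: G0=G4=1 G1=NOT G4=NOT 1=0 G2=NOT G4=NOT 1=0 G3=G0=1 G4=1(const) -> 10011
Step 6: G0=G4=1 G1=NOT G4=NOT 1=0 G2=NOT G4=NOT 1=0 G3=G0=1 G4=1(const) -> 10011
Step 7: G0=G4=1 G1=NOT G4=NOT 1=0 G2=NOT G4=NOT 1=0 G3=G0=1 G4=1(const) -> 10011

10011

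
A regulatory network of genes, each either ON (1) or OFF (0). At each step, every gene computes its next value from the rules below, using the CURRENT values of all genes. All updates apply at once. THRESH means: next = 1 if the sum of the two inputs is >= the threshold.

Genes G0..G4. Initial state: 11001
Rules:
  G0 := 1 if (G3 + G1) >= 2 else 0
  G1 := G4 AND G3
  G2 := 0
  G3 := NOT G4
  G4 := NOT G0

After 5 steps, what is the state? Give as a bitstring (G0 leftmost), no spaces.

Step 1: G0=(0+1>=2)=0 G1=G4&G3=1&0=0 G2=0(const) G3=NOT G4=NOT 1=0 G4=NOT G0=NOT 1=0 -> 00000
Step 2: G0=(0+0>=2)=0 G1=G4&G3=0&0=0 G2=0(const) G3=NOT G4=NOT 0=1 G4=NOT G0=NOT 0=1 -> 00011
Step 3: G0=(1+0>=2)=0 G1=G4&G3=1&1=1 G2=0(const) G3=NOT G4=NOT 1=0 G4=NOT G0=NOT 0=1 -> 01001
Step 4: G0=(0+1>=2)=0 G1=G4&G3=1&0=0 G2=0(const) G3=NOT G4=NOT 1=0 G4=NOT G0=NOT 0=1 -> 00001
Step 5: G0=(0+0>=2)=0 G1=G4&G3=1&0=0 G2=0(const) G3=NOT G4=NOT 1=0 G4=NOT G0=NOT 0=1 -> 00001

00001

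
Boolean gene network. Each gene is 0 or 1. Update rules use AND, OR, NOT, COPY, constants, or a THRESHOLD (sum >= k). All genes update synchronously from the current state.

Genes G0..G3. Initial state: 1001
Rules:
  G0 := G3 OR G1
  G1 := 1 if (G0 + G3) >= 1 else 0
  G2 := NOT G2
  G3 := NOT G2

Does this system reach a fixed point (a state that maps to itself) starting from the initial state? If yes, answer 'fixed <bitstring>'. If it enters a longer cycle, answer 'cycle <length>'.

Step 0: 1001
Step 1: G0=G3|G1=1|0=1 G1=(1+1>=1)=1 G2=NOT G2=NOT 0=1 G3=NOT G2=NOT 0=1 -> 1111
Step 2: G0=G3|G1=1|1=1 G1=(1+1>=1)=1 G2=NOT G2=NOT 1=0 G3=NOT G2=NOT 1=0 -> 1100
Step 3: G0=G3|G1=0|1=1 G1=(1+0>=1)=1 G2=NOT G2=NOT 0=1 G3=NOT G2=NOT 0=1 -> 1111
Cycle of length 2 starting at step 1 -> no fixed point

Answer: cycle 2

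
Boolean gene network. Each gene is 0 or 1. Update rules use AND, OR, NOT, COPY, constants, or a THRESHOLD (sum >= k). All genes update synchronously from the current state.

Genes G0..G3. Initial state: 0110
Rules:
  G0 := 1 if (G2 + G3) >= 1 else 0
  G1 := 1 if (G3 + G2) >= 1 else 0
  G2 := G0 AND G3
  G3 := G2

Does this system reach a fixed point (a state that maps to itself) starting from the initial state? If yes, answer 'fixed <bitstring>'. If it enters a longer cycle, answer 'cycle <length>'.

Answer: cycle 2

Derivation:
Step 0: 0110
Step 1: G0=(1+0>=1)=1 G1=(0+1>=1)=1 G2=G0&G3=0&0=0 G3=G2=1 -> 1101
Step 2: G0=(0+1>=1)=1 G1=(1+0>=1)=1 G2=G0&G3=1&1=1 G3=G2=0 -> 1110
Step 3: G0=(1+0>=1)=1 G1=(0+1>=1)=1 G2=G0&G3=1&0=0 G3=G2=1 -> 1101
Cycle of length 2 starting at step 1 -> no fixed point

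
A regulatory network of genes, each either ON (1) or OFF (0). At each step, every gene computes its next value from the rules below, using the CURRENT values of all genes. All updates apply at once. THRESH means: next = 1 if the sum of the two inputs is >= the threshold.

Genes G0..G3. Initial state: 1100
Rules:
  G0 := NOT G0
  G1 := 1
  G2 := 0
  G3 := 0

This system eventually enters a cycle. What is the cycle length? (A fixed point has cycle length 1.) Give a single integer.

Step 0: 1100
Step 1: G0=NOT G0=NOT 1=0 G1=1(const) G2=0(const) G3=0(const) -> 0100
Step 2: G0=NOT G0=NOT 0=1 G1=1(const) G2=0(const) G3=0(const) -> 1100
State from step 2 equals state from step 0 -> cycle length 2

Answer: 2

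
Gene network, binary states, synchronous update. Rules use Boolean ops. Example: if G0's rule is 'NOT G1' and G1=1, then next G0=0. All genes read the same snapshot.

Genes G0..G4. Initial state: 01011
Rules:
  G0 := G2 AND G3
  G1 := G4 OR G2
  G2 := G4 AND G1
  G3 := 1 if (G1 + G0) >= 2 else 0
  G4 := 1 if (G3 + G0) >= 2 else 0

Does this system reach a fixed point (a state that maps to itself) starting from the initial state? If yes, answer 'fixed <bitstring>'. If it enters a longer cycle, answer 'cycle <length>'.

Step 0: 01011
Step 1: G0=G2&G3=0&1=0 G1=G4|G2=1|0=1 G2=G4&G1=1&1=1 G3=(1+0>=2)=0 G4=(1+0>=2)=0 -> 01100
Step 2: G0=G2&G3=1&0=0 G1=G4|G2=0|1=1 G2=G4&G1=0&1=0 G3=(1+0>=2)=0 G4=(0+0>=2)=0 -> 01000
Step 3: G0=G2&G3=0&0=0 G1=G4|G2=0|0=0 G2=G4&G1=0&1=0 G3=(1+0>=2)=0 G4=(0+0>=2)=0 -> 00000
Step 4: G0=G2&G3=0&0=0 G1=G4|G2=0|0=0 G2=G4&G1=0&0=0 G3=(0+0>=2)=0 G4=(0+0>=2)=0 -> 00000
Fixed point reached at step 3: 00000

Answer: fixed 00000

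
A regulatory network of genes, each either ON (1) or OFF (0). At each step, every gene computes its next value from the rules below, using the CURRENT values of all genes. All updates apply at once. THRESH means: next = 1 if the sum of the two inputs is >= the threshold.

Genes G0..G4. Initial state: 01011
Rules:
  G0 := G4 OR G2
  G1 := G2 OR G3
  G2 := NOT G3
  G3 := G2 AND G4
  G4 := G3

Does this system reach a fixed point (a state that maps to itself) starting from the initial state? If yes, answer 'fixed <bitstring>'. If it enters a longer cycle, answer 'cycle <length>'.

Answer: fixed 11100

Derivation:
Step 0: 01011
Step 1: G0=G4|G2=1|0=1 G1=G2|G3=0|1=1 G2=NOT G3=NOT 1=0 G3=G2&G4=0&1=0 G4=G3=1 -> 11001
Step 2: G0=G4|G2=1|0=1 G1=G2|G3=0|0=0 G2=NOT G3=NOT 0=1 G3=G2&G4=0&1=0 G4=G3=0 -> 10100
Step 3: G0=G4|G2=0|1=1 G1=G2|G3=1|0=1 G2=NOT G3=NOT 0=1 G3=G2&G4=1&0=0 G4=G3=0 -> 11100
Step 4: G0=G4|G2=0|1=1 G1=G2|G3=1|0=1 G2=NOT G3=NOT 0=1 G3=G2&G4=1&0=0 G4=G3=0 -> 11100
Fixed point reached at step 3: 11100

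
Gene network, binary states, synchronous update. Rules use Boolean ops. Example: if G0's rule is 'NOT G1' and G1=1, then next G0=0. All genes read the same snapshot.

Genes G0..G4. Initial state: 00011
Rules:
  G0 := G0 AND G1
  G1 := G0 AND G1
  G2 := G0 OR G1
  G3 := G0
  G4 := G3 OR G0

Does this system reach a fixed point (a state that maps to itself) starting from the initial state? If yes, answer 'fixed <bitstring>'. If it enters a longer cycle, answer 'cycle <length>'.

Answer: fixed 00000

Derivation:
Step 0: 00011
Step 1: G0=G0&G1=0&0=0 G1=G0&G1=0&0=0 G2=G0|G1=0|0=0 G3=G0=0 G4=G3|G0=1|0=1 -> 00001
Step 2: G0=G0&G1=0&0=0 G1=G0&G1=0&0=0 G2=G0|G1=0|0=0 G3=G0=0 G4=G3|G0=0|0=0 -> 00000
Step 3: G0=G0&G1=0&0=0 G1=G0&G1=0&0=0 G2=G0|G1=0|0=0 G3=G0=0 G4=G3|G0=0|0=0 -> 00000
Fixed point reached at step 2: 00000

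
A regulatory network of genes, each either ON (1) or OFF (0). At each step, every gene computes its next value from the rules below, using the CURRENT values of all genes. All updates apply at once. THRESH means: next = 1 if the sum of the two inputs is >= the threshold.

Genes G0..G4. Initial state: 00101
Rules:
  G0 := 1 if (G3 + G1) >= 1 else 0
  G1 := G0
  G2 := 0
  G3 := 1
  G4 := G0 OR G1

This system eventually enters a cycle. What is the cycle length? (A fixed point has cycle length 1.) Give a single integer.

Answer: 1

Derivation:
Step 0: 00101
Step 1: G0=(0+0>=1)=0 G1=G0=0 G2=0(const) G3=1(const) G4=G0|G1=0|0=0 -> 00010
Step 2: G0=(1+0>=1)=1 G1=G0=0 G2=0(const) G3=1(const) G4=G0|G1=0|0=0 -> 10010
Step 3: G0=(1+0>=1)=1 G1=G0=1 G2=0(const) G3=1(const) G4=G0|G1=1|0=1 -> 11011
Step 4: G0=(1+1>=1)=1 G1=G0=1 G2=0(const) G3=1(const) G4=G0|G1=1|1=1 -> 11011
State from step 4 equals state from step 3 -> cycle length 1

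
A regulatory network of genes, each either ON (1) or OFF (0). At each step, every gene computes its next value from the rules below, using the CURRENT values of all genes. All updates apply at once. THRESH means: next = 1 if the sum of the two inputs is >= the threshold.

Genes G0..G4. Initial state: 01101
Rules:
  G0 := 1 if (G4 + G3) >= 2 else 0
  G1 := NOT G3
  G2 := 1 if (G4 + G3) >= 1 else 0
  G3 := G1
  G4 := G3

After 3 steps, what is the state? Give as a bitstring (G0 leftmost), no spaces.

Step 1: G0=(1+0>=2)=0 G1=NOT G3=NOT 0=1 G2=(1+0>=1)=1 G3=G1=1 G4=G3=0 -> 01110
Step 2: G0=(0+1>=2)=0 G1=NOT G3=NOT 1=0 G2=(0+1>=1)=1 G3=G1=1 G4=G3=1 -> 00111
Step 3: G0=(1+1>=2)=1 G1=NOT G3=NOT 1=0 G2=(1+1>=1)=1 G3=G1=0 G4=G3=1 -> 10101

10101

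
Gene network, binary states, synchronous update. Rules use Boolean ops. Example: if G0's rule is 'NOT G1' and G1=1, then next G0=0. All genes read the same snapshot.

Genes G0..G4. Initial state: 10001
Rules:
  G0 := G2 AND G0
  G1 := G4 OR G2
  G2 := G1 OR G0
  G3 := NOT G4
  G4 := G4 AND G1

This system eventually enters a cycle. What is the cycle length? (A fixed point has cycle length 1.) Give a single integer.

Answer: 1

Derivation:
Step 0: 10001
Step 1: G0=G2&G0=0&1=0 G1=G4|G2=1|0=1 G2=G1|G0=0|1=1 G3=NOT G4=NOT 1=0 G4=G4&G1=1&0=0 -> 01100
Step 2: G0=G2&G0=1&0=0 G1=G4|G2=0|1=1 G2=G1|G0=1|0=1 G3=NOT G4=NOT 0=1 G4=G4&G1=0&1=0 -> 01110
Step 3: G0=G2&G0=1&0=0 G1=G4|G2=0|1=1 G2=G1|G0=1|0=1 G3=NOT G4=NOT 0=1 G4=G4&G1=0&1=0 -> 01110
State from step 3 equals state from step 2 -> cycle length 1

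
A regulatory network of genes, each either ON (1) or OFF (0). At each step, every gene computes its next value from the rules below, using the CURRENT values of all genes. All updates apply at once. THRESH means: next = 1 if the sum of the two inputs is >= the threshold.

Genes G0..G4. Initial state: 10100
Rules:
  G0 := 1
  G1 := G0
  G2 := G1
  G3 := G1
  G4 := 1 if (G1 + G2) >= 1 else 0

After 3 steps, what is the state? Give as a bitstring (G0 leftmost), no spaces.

Step 1: G0=1(const) G1=G0=1 G2=G1=0 G3=G1=0 G4=(0+1>=1)=1 -> 11001
Step 2: G0=1(const) G1=G0=1 G2=G1=1 G3=G1=1 G4=(1+0>=1)=1 -> 11111
Step 3: G0=1(const) G1=G0=1 G2=G1=1 G3=G1=1 G4=(1+1>=1)=1 -> 11111

11111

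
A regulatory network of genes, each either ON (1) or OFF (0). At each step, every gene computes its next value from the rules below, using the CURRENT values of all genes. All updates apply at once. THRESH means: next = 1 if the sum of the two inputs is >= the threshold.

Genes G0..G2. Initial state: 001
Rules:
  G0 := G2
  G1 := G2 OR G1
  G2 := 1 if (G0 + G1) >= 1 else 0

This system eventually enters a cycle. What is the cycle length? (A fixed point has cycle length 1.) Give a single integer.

Step 0: 001
Step 1: G0=G2=1 G1=G2|G1=1|0=1 G2=(0+0>=1)=0 -> 110
Step 2: G0=G2=0 G1=G2|G1=0|1=1 G2=(1+1>=1)=1 -> 011
Step 3: G0=G2=1 G1=G2|G1=1|1=1 G2=(0+1>=1)=1 -> 111
Step 4: G0=G2=1 G1=G2|G1=1|1=1 G2=(1+1>=1)=1 -> 111
State from step 4 equals state from step 3 -> cycle length 1

Answer: 1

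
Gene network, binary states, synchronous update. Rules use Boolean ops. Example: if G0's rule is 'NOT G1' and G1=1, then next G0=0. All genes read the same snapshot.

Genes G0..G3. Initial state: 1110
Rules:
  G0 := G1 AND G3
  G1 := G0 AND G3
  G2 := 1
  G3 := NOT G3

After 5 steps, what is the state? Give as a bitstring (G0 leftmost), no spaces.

Step 1: G0=G1&G3=1&0=0 G1=G0&G3=1&0=0 G2=1(const) G3=NOT G3=NOT 0=1 -> 0011
Step 2: G0=G1&G3=0&1=0 G1=G0&G3=0&1=0 G2=1(const) G3=NOT G3=NOT 1=0 -> 0010
Step 3: G0=G1&G3=0&0=0 G1=G0&G3=0&0=0 G2=1(const) G3=NOT G3=NOT 0=1 -> 0011
Step 4: G0=G1&G3=0&1=0 G1=G0&G3=0&1=0 G2=1(const) G3=NOT G3=NOT 1=0 -> 0010
Step 5: G0=G1&G3=0&0=0 G1=G0&G3=0&0=0 G2=1(const) G3=NOT G3=NOT 0=1 -> 0011

0011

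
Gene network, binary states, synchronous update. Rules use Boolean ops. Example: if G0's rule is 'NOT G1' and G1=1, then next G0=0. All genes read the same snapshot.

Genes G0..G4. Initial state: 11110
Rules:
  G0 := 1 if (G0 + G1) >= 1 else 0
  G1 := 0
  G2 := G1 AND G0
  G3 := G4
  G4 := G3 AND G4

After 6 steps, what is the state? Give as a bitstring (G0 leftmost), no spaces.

Step 1: G0=(1+1>=1)=1 G1=0(const) G2=G1&G0=1&1=1 G3=G4=0 G4=G3&G4=1&0=0 -> 10100
Step 2: G0=(1+0>=1)=1 G1=0(const) G2=G1&G0=0&1=0 G3=G4=0 G4=G3&G4=0&0=0 -> 10000
Step 3: G0=(1+0>=1)=1 G1=0(const) G2=G1&G0=0&1=0 G3=G4=0 G4=G3&G4=0&0=0 -> 10000
Step 4: G0=(1+0>=1)=1 G1=0(const) G2=G1&G0=0&1=0 G3=G4=0 G4=G3&G4=0&0=0 -> 10000
Step 5: G0=(1+0>=1)=1 G1=0(const) G2=G1&G0=0&1=0 G3=G4=0 G4=G3&G4=0&0=0 -> 10000
Step 6: G0=(1+0>=1)=1 G1=0(const) G2=G1&G0=0&1=0 G3=G4=0 G4=G3&G4=0&0=0 -> 10000

10000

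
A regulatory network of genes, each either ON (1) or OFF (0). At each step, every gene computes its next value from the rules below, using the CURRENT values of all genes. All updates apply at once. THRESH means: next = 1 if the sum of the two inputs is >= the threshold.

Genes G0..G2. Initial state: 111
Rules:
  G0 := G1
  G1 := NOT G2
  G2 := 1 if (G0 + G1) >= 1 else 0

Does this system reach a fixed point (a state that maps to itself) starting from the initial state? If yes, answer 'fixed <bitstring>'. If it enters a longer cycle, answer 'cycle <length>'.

Answer: cycle 5

Derivation:
Step 0: 111
Step 1: G0=G1=1 G1=NOT G2=NOT 1=0 G2=(1+1>=1)=1 -> 101
Step 2: G0=G1=0 G1=NOT G2=NOT 1=0 G2=(1+0>=1)=1 -> 001
Step 3: G0=G1=0 G1=NOT G2=NOT 1=0 G2=(0+0>=1)=0 -> 000
Step 4: G0=G1=0 G1=NOT G2=NOT 0=1 G2=(0+0>=1)=0 -> 010
Step 5: G0=G1=1 G1=NOT G2=NOT 0=1 G2=(0+1>=1)=1 -> 111
Cycle of length 5 starting at step 0 -> no fixed point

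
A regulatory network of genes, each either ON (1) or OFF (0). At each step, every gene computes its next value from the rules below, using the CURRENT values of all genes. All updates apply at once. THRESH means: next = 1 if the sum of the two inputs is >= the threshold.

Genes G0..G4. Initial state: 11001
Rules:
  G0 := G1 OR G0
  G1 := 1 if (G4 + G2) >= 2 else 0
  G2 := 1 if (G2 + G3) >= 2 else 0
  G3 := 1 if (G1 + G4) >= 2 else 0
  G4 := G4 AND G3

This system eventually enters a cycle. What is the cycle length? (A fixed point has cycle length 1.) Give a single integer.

Step 0: 11001
Step 1: G0=G1|G0=1|1=1 G1=(1+0>=2)=0 G2=(0+0>=2)=0 G3=(1+1>=2)=1 G4=G4&G3=1&0=0 -> 10010
Step 2: G0=G1|G0=0|1=1 G1=(0+0>=2)=0 G2=(0+1>=2)=0 G3=(0+0>=2)=0 G4=G4&G3=0&1=0 -> 10000
Step 3: G0=G1|G0=0|1=1 G1=(0+0>=2)=0 G2=(0+0>=2)=0 G3=(0+0>=2)=0 G4=G4&G3=0&0=0 -> 10000
State from step 3 equals state from step 2 -> cycle length 1

Answer: 1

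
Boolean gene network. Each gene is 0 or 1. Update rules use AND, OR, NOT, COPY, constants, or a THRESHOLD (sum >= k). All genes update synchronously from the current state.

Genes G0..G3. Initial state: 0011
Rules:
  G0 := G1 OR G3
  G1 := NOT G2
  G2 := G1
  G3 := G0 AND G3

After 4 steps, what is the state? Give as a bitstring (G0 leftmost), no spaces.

Step 1: G0=G1|G3=0|1=1 G1=NOT G2=NOT 1=0 G2=G1=0 G3=G0&G3=0&1=0 -> 1000
Step 2: G0=G1|G3=0|0=0 G1=NOT G2=NOT 0=1 G2=G1=0 G3=G0&G3=1&0=0 -> 0100
Step 3: G0=G1|G3=1|0=1 G1=NOT G2=NOT 0=1 G2=G1=1 G3=G0&G3=0&0=0 -> 1110
Step 4: G0=G1|G3=1|0=1 G1=NOT G2=NOT 1=0 G2=G1=1 G3=G0&G3=1&0=0 -> 1010

1010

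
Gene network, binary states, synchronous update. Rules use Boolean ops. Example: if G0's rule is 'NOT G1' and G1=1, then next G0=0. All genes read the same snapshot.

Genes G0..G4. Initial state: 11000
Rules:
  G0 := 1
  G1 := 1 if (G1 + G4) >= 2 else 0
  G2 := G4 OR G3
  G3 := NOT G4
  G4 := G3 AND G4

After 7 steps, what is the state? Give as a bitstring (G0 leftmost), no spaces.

Step 1: G0=1(const) G1=(1+0>=2)=0 G2=G4|G3=0|0=0 G3=NOT G4=NOT 0=1 G4=G3&G4=0&0=0 -> 10010
Step 2: G0=1(const) G1=(0+0>=2)=0 G2=G4|G3=0|1=1 G3=NOT G4=NOT 0=1 G4=G3&G4=1&0=0 -> 10110
Step 3: G0=1(const) G1=(0+0>=2)=0 G2=G4|G3=0|1=1 G3=NOT G4=NOT 0=1 G4=G3&G4=1&0=0 -> 10110
Step 4: G0=1(const) G1=(0+0>=2)=0 G2=G4|G3=0|1=1 G3=NOT G4=NOT 0=1 G4=G3&G4=1&0=0 -> 10110
Step 5: G0=1(const) G1=(0+0>=2)=0 G2=G4|G3=0|1=1 G3=NOT G4=NOT 0=1 G4=G3&G4=1&0=0 -> 10110
Step 6: G0=1(const) G1=(0+0>=2)=0 G2=G4|G3=0|1=1 G3=NOT G4=NOT 0=1 G4=G3&G4=1&0=0 -> 10110
Step 7: G0=1(const) G1=(0+0>=2)=0 G2=G4|G3=0|1=1 G3=NOT G4=NOT 0=1 G4=G3&G4=1&0=0 -> 10110

10110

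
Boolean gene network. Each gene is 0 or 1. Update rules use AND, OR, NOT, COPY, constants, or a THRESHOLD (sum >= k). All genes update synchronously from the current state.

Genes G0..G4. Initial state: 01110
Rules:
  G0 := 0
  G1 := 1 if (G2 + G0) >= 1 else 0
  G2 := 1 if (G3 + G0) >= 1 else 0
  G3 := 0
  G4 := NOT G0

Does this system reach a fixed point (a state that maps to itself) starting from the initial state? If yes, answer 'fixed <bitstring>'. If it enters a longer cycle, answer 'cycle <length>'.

Step 0: 01110
Step 1: G0=0(const) G1=(1+0>=1)=1 G2=(1+0>=1)=1 G3=0(const) G4=NOT G0=NOT 0=1 -> 01101
Step 2: G0=0(const) G1=(1+0>=1)=1 G2=(0+0>=1)=0 G3=0(const) G4=NOT G0=NOT 0=1 -> 01001
Step 3: G0=0(const) G1=(0+0>=1)=0 G2=(0+0>=1)=0 G3=0(const) G4=NOT G0=NOT 0=1 -> 00001
Step 4: G0=0(const) G1=(0+0>=1)=0 G2=(0+0>=1)=0 G3=0(const) G4=NOT G0=NOT 0=1 -> 00001
Fixed point reached at step 3: 00001

Answer: fixed 00001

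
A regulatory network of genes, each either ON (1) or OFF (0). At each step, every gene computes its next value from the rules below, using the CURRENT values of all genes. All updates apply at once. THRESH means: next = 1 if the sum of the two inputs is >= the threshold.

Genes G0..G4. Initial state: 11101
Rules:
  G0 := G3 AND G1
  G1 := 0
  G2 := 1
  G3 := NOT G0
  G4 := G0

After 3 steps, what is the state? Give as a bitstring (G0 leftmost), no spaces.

Step 1: G0=G3&G1=0&1=0 G1=0(const) G2=1(const) G3=NOT G0=NOT 1=0 G4=G0=1 -> 00101
Step 2: G0=G3&G1=0&0=0 G1=0(const) G2=1(const) G3=NOT G0=NOT 0=1 G4=G0=0 -> 00110
Step 3: G0=G3&G1=1&0=0 G1=0(const) G2=1(const) G3=NOT G0=NOT 0=1 G4=G0=0 -> 00110

00110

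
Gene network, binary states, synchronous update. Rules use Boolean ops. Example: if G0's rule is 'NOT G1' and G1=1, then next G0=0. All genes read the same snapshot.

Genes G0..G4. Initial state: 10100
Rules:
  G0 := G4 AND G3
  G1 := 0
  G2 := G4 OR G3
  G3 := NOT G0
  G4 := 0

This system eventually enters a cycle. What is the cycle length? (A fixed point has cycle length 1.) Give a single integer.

Step 0: 10100
Step 1: G0=G4&G3=0&0=0 G1=0(const) G2=G4|G3=0|0=0 G3=NOT G0=NOT 1=0 G4=0(const) -> 00000
Step 2: G0=G4&G3=0&0=0 G1=0(const) G2=G4|G3=0|0=0 G3=NOT G0=NOT 0=1 G4=0(const) -> 00010
Step 3: G0=G4&G3=0&1=0 G1=0(const) G2=G4|G3=0|1=1 G3=NOT G0=NOT 0=1 G4=0(const) -> 00110
Step 4: G0=G4&G3=0&1=0 G1=0(const) G2=G4|G3=0|1=1 G3=NOT G0=NOT 0=1 G4=0(const) -> 00110
State from step 4 equals state from step 3 -> cycle length 1

Answer: 1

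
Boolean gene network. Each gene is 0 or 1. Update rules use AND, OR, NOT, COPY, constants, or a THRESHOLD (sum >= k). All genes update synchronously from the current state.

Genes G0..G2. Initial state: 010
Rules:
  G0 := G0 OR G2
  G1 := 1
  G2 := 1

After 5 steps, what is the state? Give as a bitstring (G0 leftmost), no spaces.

Step 1: G0=G0|G2=0|0=0 G1=1(const) G2=1(const) -> 011
Step 2: G0=G0|G2=0|1=1 G1=1(const) G2=1(const) -> 111
Step 3: G0=G0|G2=1|1=1 G1=1(const) G2=1(const) -> 111
Step 4: G0=G0|G2=1|1=1 G1=1(const) G2=1(const) -> 111
Step 5: G0=G0|G2=1|1=1 G1=1(const) G2=1(const) -> 111

111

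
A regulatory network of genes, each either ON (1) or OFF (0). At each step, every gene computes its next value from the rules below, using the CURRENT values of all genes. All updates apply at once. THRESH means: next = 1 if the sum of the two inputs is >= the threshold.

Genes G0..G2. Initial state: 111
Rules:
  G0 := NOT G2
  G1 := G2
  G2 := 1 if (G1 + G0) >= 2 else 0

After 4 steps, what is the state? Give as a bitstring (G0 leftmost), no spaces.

Step 1: G0=NOT G2=NOT 1=0 G1=G2=1 G2=(1+1>=2)=1 -> 011
Step 2: G0=NOT G2=NOT 1=0 G1=G2=1 G2=(1+0>=2)=0 -> 010
Step 3: G0=NOT G2=NOT 0=1 G1=G2=0 G2=(1+0>=2)=0 -> 100
Step 4: G0=NOT G2=NOT 0=1 G1=G2=0 G2=(0+1>=2)=0 -> 100

100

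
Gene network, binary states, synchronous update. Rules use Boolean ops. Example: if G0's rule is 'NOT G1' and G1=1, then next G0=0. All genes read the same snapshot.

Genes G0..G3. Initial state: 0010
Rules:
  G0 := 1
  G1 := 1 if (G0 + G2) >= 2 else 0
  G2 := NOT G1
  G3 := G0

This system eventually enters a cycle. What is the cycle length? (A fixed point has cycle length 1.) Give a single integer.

Answer: 4

Derivation:
Step 0: 0010
Step 1: G0=1(const) G1=(0+1>=2)=0 G2=NOT G1=NOT 0=1 G3=G0=0 -> 1010
Step 2: G0=1(const) G1=(1+1>=2)=1 G2=NOT G1=NOT 0=1 G3=G0=1 -> 1111
Step 3: G0=1(const) G1=(1+1>=2)=1 G2=NOT G1=NOT 1=0 G3=G0=1 -> 1101
Step 4: G0=1(const) G1=(1+0>=2)=0 G2=NOT G1=NOT 1=0 G3=G0=1 -> 1001
Step 5: G0=1(const) G1=(1+0>=2)=0 G2=NOT G1=NOT 0=1 G3=G0=1 -> 1011
Step 6: G0=1(const) G1=(1+1>=2)=1 G2=NOT G1=NOT 0=1 G3=G0=1 -> 1111
State from step 6 equals state from step 2 -> cycle length 4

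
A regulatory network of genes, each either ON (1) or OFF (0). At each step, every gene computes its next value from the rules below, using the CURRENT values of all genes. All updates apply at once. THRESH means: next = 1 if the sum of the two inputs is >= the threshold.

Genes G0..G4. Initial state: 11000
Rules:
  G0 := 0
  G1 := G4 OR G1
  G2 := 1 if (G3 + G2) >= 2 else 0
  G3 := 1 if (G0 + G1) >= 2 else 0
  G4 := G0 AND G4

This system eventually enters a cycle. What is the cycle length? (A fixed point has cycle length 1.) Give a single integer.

Step 0: 11000
Step 1: G0=0(const) G1=G4|G1=0|1=1 G2=(0+0>=2)=0 G3=(1+1>=2)=1 G4=G0&G4=1&0=0 -> 01010
Step 2: G0=0(const) G1=G4|G1=0|1=1 G2=(1+0>=2)=0 G3=(0+1>=2)=0 G4=G0&G4=0&0=0 -> 01000
Step 3: G0=0(const) G1=G4|G1=0|1=1 G2=(0+0>=2)=0 G3=(0+1>=2)=0 G4=G0&G4=0&0=0 -> 01000
State from step 3 equals state from step 2 -> cycle length 1

Answer: 1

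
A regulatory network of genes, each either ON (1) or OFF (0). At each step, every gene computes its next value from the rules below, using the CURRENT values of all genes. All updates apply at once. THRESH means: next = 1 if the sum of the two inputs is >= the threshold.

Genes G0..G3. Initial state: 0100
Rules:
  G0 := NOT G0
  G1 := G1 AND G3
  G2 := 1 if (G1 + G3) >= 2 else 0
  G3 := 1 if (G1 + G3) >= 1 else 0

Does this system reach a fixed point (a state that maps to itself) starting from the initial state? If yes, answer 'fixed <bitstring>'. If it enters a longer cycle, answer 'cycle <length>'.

Answer: cycle 2

Derivation:
Step 0: 0100
Step 1: G0=NOT G0=NOT 0=1 G1=G1&G3=1&0=0 G2=(1+0>=2)=0 G3=(1+0>=1)=1 -> 1001
Step 2: G0=NOT G0=NOT 1=0 G1=G1&G3=0&1=0 G2=(0+1>=2)=0 G3=(0+1>=1)=1 -> 0001
Step 3: G0=NOT G0=NOT 0=1 G1=G1&G3=0&1=0 G2=(0+1>=2)=0 G3=(0+1>=1)=1 -> 1001
Cycle of length 2 starting at step 1 -> no fixed point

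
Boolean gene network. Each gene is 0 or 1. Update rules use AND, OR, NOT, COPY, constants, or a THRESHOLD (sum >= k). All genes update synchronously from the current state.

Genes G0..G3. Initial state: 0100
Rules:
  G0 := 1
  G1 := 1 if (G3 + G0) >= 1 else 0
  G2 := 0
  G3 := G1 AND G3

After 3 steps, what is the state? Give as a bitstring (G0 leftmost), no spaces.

Step 1: G0=1(const) G1=(0+0>=1)=0 G2=0(const) G3=G1&G3=1&0=0 -> 1000
Step 2: G0=1(const) G1=(0+1>=1)=1 G2=0(const) G3=G1&G3=0&0=0 -> 1100
Step 3: G0=1(const) G1=(0+1>=1)=1 G2=0(const) G3=G1&G3=1&0=0 -> 1100

1100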